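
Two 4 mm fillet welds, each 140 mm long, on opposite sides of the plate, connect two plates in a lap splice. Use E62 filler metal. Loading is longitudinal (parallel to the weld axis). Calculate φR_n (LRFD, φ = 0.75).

E62XX → F_EXX = 620 MPa.
Effective throat t_e = 0.707 × 4 = 2.828 mm.
Total length L = 280 mm; A_we = 2.828 × 280 = 791.8 mm².
F_nw = 0.6 F_EXX = 0.6 × 620 = 372 MPa.
φR_n = 0.75 × 372 × 791.8 × 10⁻³ = 220.9 kN.

φR_n ≈ 221 kN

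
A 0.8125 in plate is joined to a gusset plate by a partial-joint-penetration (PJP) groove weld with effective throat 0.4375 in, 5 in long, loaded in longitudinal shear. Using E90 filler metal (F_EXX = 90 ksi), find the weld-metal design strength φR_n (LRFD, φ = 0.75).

φR_n ≈ 88.6 kip

Effective throat (given) t_e = 0.4375 in.
A_we = 0.4375 × 5 = 2.188 in².
F_nw = 0.6 F_EXX = 54 ksi.
φR_n = 0.75 × 54 × 2.188 = 88.59 kip.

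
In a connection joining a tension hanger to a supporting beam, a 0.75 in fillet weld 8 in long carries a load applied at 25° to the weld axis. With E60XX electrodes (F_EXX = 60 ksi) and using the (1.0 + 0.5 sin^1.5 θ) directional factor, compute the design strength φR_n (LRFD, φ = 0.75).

φR_n ≈ 130 kip

t_e = 0.707 × 0.75 = 0.5302 in; A_we = 0.5302 × 8 = 4.242 in².
Directional factor: 1.0 + 0.5 sin^1.5(25°) = 1.137.
F_nw = 0.6 × 60 × 1.137 = 40.95 ksi.
φR_n = 0.75 × 40.95 × 4.242 = 130.3 kip.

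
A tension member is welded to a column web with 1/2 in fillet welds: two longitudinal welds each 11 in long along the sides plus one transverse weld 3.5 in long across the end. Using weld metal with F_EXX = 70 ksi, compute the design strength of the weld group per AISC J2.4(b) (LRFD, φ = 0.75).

φR_n ≈ 284 kips

t_e = 0.707 × 0.5 = 0.3535 in.
R_nwl = 0.6 × 70 × 0.3535 × 22 = 326.6 kips (longitudinal, 2 welds).
R_nwt = 0.6 × 70 × 0.3535 × 3.5 = 51.96 kips (transverse, base value).
(i) R_nwl + R_nwt = 378.6 kips; (ii) 0.85 R_nwl + 1.5 R_nwt = 355.6 kips.
R_n = max = 378.6 kips [governs: (i)]; φR_n = 283.9 kips.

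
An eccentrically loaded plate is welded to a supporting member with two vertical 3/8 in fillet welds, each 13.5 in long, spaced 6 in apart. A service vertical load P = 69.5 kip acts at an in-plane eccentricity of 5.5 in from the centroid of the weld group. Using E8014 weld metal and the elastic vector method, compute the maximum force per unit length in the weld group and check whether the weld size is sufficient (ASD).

E80XX → F_EXX = 80 ksi.
Total weld length L_w = 27 in. Treat welds as unit-width lines.
Polar moment about centroid: J = 2[d³/12 + d(b/2)²] = 2[13.5³/12 + 13.5×3²] = 653.1 in³.
Direct shear f_v = P/L_w = 69.5 / 27 = 2.574 kip/in (vertical).
Torsion M = P·e = 69.5 × 5.5 = 382.25 kip·in.
Critical point at (x, y) = (3, 6.75) from centroid. f_tx = M·y/J = 3.951 kip/in; f_ty = M·x/J = 1.756 kip/in.
Resultant f_max = √[f_tx² + (f_v + f_ty)²] = √[3.951² + (2.574 + 1.756)²] = 5.862 kip/in.
Capacity per unit length: r_n/Ω = (1/2.0) × 0.6 × 80 × (0.707 × 0.375) = 6.363 kip/in.
5.862 ≤ 6.363 → adequate.

f_max ≈ 5.86 kip/in; adequate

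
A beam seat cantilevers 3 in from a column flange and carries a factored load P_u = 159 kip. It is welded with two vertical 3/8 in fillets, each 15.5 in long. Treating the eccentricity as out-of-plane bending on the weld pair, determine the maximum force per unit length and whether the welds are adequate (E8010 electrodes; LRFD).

f_max ≈ 7.86 kip/in; adequate

E80XX → F_EXX = 80 ksi.
L_w = 2 × 15.5 = 31 in; section modulus (unit throat) S = 2 × L²/6 = 80.08 in².
Direct shear f_v = P/L_w = 159/31 = 5.129 kip/in.
Moment M = P × e = 159 × 3 = 477 kip·in; bending f_b = M/S = 5.956 kip/in.
f_max = √(f_v² + f_b²) = √(5.129² + 5.956²) = 7.86 kip/in.
φr_n = 0.75 × 0.6 × 80 × (0.707 × 0.375) = 9.544 kip/in → adequate.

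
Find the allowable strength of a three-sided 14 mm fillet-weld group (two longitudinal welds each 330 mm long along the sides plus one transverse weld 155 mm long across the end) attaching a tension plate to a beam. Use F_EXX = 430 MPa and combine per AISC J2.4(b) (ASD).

t_e = 0.707 × 14 = 9.898 mm.
R_nwl = 0.6 × 430 × 9.898 × 660 × 10⁻³ = 1685 kN (longitudinal, 2 welds).
R_nwt = 0.6 × 430 × 9.898 × 155 × 10⁻³ = 395.8 kN (transverse, base value).
(i) R_nwl + R_nwt = 2081 kN; (ii) 0.85 R_nwl + 1.5 R_nwt = 2026 kN.
R_n = max = 2081 kN [governs: (i)]; R_n/Ω = 1041 kN.

R_n/Ω ≈ 1040 kN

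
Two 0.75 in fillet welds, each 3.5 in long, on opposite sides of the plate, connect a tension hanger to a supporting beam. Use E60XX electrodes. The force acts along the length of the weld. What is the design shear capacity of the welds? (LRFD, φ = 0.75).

E60XX → F_EXX = 60 ksi.
Effective throat t_e = 0.707 × 0.75 = 0.5302 in.
Total length L = 7 in; A_we = 0.5302 × 7 = 3.712 in².
F_nw = 0.6 F_EXX = 0.6 × 60 = 36 ksi.
φR_n = 0.75 × 36 × 3.712 = 100.2 kip.

φR_n ≈ 100 kip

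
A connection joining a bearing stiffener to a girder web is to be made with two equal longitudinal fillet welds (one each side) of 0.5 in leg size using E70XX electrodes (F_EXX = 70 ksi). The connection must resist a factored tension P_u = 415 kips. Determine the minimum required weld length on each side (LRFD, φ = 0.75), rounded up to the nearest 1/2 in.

Throat t_e = 0.707 × 0.5 = 0.3535 in.
φr_n = 0.75 × 0.6 × 70 × 0.3535 = 11.14 kips/in.
L_req = P_u / φr_n = 415 / 11.14 = 37.27 in total.
Per side: 37.27 / 2 = 18.63 in.
Round up → use L = 19 in on each side.

L = 19 in on each side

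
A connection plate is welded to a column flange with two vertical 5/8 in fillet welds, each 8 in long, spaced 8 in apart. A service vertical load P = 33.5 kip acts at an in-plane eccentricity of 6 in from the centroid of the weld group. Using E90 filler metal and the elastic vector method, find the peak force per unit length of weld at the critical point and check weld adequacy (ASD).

f_max ≈ 5.03 kip/in; adequate

E90XX → F_EXX = 90 ksi.
Total weld length L_w = 16 in. Treat welds as unit-width lines.
Polar moment about centroid: J = 2[d³/12 + d(b/2)²] = 2[8³/12 + 8×4²] = 341.3 in³.
Direct shear f_v = P/L_w = 33.5 / 16 = 2.094 kip/in (vertical).
Torsion M = P·e = 33.5 × 6 = 201 kip·in.
Critical point at (x, y) = (4, 4) from centroid. f_tx = M·y/J = 2.355 kip/in; f_ty = M·x/J = 2.355 kip/in.
Resultant f_max = √[f_tx² + (f_v + f_ty)²] = √[2.355² + (2.094 + 2.355)²] = 5.034 kip/in.
Capacity per unit length: r_n/Ω = (1/2.0) × 0.6 × 90 × (0.707 × 0.625) = 11.93 kip/in.
5.034 ≤ 11.93 → adequate.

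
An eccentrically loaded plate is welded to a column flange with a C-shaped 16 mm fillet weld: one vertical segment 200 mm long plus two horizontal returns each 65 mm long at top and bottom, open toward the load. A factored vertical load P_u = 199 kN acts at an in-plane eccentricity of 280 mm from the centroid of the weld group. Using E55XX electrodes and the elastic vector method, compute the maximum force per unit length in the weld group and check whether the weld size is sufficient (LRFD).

f_max ≈ 3320 N/mm; NOT adequate

E55XX → F_EXX = 550 MPa.
Total weld length L_w = 330 mm. Treat welds as unit-width lines.
Centroid: x̄ = 2×65×32.5 / 330 = 12.8 mm from the vertical weld.
Polar moment about centroid: J = I_x + I_y = [200³/12 + 2×65×100²] + [200×12.8² + 2(65³/12 + 65×19.7²)] = 2096000 mm³.
Direct shear f_v = P/L_w = 199×10³ / 330 = 603 N/mm (vertical).
Torsion M = P·e = 199×10³ × 280 = 55720000 N·mm.
Critical point at (x, y) = (52.2, 100) from centroid. f_tx = M·y/J = 2659 N/mm; f_ty = M·x/J = 1388 N/mm.
Resultant f_max = √[f_tx² + (f_v + f_ty)²] = √[2659² + (603 + 1388)²] = 3322 N/mm.
Capacity per unit length: φr_n = 0.75 × 0.6 × 550 × (0.707 × 16) = 2800 N/mm.
3322 > 2800 → NOT adequate.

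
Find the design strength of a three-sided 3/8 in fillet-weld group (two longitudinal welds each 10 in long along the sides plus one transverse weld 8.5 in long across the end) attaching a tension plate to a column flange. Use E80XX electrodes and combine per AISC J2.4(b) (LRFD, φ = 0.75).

φR_n ≈ 284 kip

E80XX → F_EXX = 80 ksi.
t_e = 0.707 × 0.375 = 0.2651 in.
R_nwl = 0.6 × 80 × 0.2651 × 20 = 254.5 kip (longitudinal, 2 welds).
R_nwt = 0.6 × 80 × 0.2651 × 8.5 = 108.2 kip (transverse, base value).
(i) R_nwl + R_nwt = 362.7 kip; (ii) 0.85 R_nwl + 1.5 R_nwt = 378.6 kip.
R_n = max = 378.6 kip [governs: (ii)]; φR_n = 283.9 kip.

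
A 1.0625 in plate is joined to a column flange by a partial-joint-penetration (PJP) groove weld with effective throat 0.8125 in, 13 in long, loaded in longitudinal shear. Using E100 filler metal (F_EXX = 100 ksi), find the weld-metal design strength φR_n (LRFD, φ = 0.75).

Effective throat (given) t_e = 0.8125 in.
A_we = 0.8125 × 13 = 10.56 in².
F_nw = 0.6 F_EXX = 60 ksi.
φR_n = 0.75 × 60 × 10.56 = 475.3 kip.

φR_n ≈ 475 kip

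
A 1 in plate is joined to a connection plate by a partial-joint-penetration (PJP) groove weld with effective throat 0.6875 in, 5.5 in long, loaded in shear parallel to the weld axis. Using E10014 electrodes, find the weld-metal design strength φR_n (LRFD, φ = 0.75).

φR_n ≈ 170 kip

E100XX → F_EXX = 100 ksi.
Effective throat (given) t_e = 0.6875 in.
A_we = 0.6875 × 5.5 = 3.781 in².
F_nw = 0.6 F_EXX = 60 ksi.
φR_n = 0.75 × 60 × 3.781 = 170.2 kip.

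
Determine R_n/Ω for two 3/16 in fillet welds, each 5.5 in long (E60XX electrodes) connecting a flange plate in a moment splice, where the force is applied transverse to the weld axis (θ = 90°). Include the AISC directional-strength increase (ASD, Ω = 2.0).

R_n/Ω ≈ 39.4 kip

E60XX → F_EXX = 60 ksi.
t_e = 0.707 × 0.1875 = 0.1326 in; A_we = 0.1326 × 11 = 1.458 in².
Directional factor: 1.0 + 0.5 sin^1.5(90°) = 1.5.
F_nw = 0.6 × 60 × 1.5 = 54 ksi.
R_n/Ω = (54 × 1.458) / 2.0 = 39.37 kip.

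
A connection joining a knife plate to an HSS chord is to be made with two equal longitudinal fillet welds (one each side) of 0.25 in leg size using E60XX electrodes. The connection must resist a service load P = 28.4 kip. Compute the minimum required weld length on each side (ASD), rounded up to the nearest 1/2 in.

E60XX → F_EXX = 60 ksi.
Throat t_e = 0.707 × 0.25 = 0.1767 in.
r_n/Ω = (0.6 × 60 × 0.1767) / 2.0 = 3.181 kip/in.
L_req = P / (r_n/Ω) = 28.4 / 3.181 = 8.927 in total.
Per side: 8.927 / 2 = 4.463 in.
Round up → use L = 4.5 in on each side.

L = 4.5 in on each side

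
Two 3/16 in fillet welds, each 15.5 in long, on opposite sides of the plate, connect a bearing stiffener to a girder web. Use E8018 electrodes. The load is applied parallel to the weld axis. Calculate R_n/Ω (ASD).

R_n/Ω ≈ 98.6 kips

E80XX → F_EXX = 80 ksi.
Effective throat t_e = 0.707 × 0.1875 = 0.1326 in.
Total length L = 31 in; A_we = 0.1326 × 31 = 4.109 in².
F_nw = 0.6 F_EXX = 0.6 × 80 = 48 ksi.
R_n = 48 × 4.109 = 197.3 kips; R_n/Ω = 197.3/2.0 = 98.63 kips.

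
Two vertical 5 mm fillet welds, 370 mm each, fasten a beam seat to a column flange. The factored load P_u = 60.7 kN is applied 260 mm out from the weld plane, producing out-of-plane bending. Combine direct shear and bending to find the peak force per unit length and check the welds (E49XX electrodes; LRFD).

E49XX → F_EXX = 490 MPa.
L_w = 2 × 370 = 740 mm; section modulus (unit throat) S = 2 × L²/6 = 45630 mm².
Direct shear f_v = P/L_w = 60.7×10³/740 = 82.03 N/mm.
Moment M = P × e = 60.7×10³ × 260 = 15782000 N·mm; bending f_b = M/S = 345.8 N/mm.
f_max = √(f_v² + f_b²) = √(82.03² + 345.8²) = 355.4 N/mm.
φr_n = 0.75 × 0.6 × 490 × (0.707 × 5) = 779.5 N/mm → adequate.

f_max ≈ 355 N/mm; adequate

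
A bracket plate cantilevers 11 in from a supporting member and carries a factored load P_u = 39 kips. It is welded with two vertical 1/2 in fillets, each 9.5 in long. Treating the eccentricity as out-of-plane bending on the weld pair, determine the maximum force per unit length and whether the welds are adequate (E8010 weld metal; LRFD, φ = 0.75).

f_max ≈ 14.4 kip/in; NOT adequate

E80XX → F_EXX = 80 ksi.
L_w = 2 × 9.5 = 19 in; section modulus (unit throat) S = 2 × L²/6 = 30.08 in².
Direct shear f_v = P/L_w = 39/19 = 2.053 kip/in.
Moment M = P × e = 39 × 11 = 429 kip·in; bending f_b = M/S = 14.26 kip/in.
f_max = √(f_v² + f_b²) = √(2.053² + 14.26²) = 14.41 kip/in.
φr_n = 0.75 × 0.6 × 80 × (0.707 × 0.5) = 12.73 kip/in → NOT adequate.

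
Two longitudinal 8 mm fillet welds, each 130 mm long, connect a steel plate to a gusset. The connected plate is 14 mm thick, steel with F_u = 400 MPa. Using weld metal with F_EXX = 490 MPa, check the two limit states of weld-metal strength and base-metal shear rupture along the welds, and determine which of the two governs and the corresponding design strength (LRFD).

t_e = 0.707 × 8 = 5.656 mm; L = 260 mm.
Weld metal: φR_n = 0.75 × 0.6 × 490 × 5.656 × 260 × 10⁻³ = 324.3 kN.
Base metal (shear rupture): φR_n = 0.75 × 0.6 × 400 × 14 × 260 × 10⁻³ = 655.2 kN.
Governing: weld metal.

φR_n ≈ 324 kN (weld metal governs)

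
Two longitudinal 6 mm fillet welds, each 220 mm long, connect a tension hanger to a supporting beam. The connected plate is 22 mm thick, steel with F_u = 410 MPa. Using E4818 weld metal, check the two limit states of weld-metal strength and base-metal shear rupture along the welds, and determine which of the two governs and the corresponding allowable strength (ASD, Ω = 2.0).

R_n/Ω ≈ 269 kN (weld metal governs)

E48XX → F_EXX = 480 MPa.
t_e = 0.707 × 6 = 4.242 mm; L = 440 mm.
Weld metal: R_n/Ω = (1/2.0) × 0.6 × 480 × 4.242 × 440 × 10⁻³ = 268.8 kN.
Base metal (shear rupture): R_n/Ω = (1/2.0) × 0.6 × 410 × 22 × 440 × 10⁻³ = 1191 kN.
Governing: weld metal.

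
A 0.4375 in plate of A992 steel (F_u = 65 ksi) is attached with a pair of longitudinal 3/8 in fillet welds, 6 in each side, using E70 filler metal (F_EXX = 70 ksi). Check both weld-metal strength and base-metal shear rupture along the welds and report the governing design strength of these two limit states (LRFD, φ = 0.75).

φR_n ≈ 100 kip (weld metal governs)

t_e = 0.707 × 0.375 = 0.2651 in; L = 12 in.
Weld metal: φR_n = 0.75 × 0.6 × 70 × 0.2651 × 12 = 100.2 kip.
Base metal (shear rupture): φR_n = 0.75 × 0.6 × 65 × 0.4375 × 12 = 153.6 kip.
Governing: weld metal.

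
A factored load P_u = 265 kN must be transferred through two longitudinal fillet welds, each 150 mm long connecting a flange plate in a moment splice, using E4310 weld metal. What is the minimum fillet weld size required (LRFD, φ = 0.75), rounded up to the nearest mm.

w = 7 mm

E43XX → F_EXX = 430 MPa.
Total weld length L = 300 mm.
Required throat t_e = P_u / (φ × 0.6 F_EXX × L) = 265 / (0.75 × 0.6 × 430 × 300 × 10⁻³) = 4.565 mm.
Required leg w = t_e / 0.707 = 6.457 mm → use 7 mm.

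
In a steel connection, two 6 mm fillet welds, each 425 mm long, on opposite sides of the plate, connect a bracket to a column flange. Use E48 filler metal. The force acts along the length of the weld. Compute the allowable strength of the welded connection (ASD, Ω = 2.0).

E48XX → F_EXX = 480 MPa.
Effective throat t_e = 0.707 × 6 = 4.242 mm.
Total length L = 850 mm; A_we = 4.242 × 850 = 3606 mm².
F_nw = 0.6 F_EXX = 0.6 × 480 = 288 MPa.
R_n = 288 × 3606 × 10⁻³ = 1038 kN; R_n/Ω = 1038/2.0 = 519.2 kN.

R_n/Ω ≈ 519 kN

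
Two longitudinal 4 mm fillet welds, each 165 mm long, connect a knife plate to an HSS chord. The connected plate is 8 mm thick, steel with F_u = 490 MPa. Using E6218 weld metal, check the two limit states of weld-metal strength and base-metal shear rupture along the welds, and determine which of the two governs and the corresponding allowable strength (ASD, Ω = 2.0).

E62XX → F_EXX = 620 MPa.
t_e = 0.707 × 4 = 2.828 mm; L = 330 mm.
Weld metal: R_n/Ω = (1/2.0) × 0.6 × 620 × 2.828 × 330 × 10⁻³ = 173.6 kN.
Base metal (shear rupture): R_n/Ω = (1/2.0) × 0.6 × 490 × 8 × 330 × 10⁻³ = 388.1 kN.
Governing: weld metal.

R_n/Ω ≈ 174 kN (weld metal governs)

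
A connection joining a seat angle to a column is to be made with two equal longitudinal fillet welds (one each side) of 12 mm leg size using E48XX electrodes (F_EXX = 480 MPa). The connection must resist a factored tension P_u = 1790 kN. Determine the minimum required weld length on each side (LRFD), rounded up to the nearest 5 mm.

L = 490 mm on each side

Throat t_e = 0.707 × 12 = 8.484 mm.
φr_n = 0.75 × 0.6 × 480 × 8.484 × 10⁻³ = 1.833 kN/mm.
L_req = P_u / φr_n = 1790 / 1.833 = 976.8 mm total.
Per side: 976.8 / 2 = 488.4 mm.
Round up → use L = 490 mm on each side.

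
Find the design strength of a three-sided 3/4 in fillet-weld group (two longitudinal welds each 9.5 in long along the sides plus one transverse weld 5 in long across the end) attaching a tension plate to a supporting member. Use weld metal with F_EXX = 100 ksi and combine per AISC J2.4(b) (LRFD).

t_e = 0.707 × 0.75 = 0.5302 in.
R_nwl = 0.6 × 100 × 0.5302 × 19 = 604.5 kip (longitudinal, 2 welds).
R_nwt = 0.6 × 100 × 0.5302 × 5 = 159.1 kip (transverse, base value).
(i) R_nwl + R_nwt = 763.6 kip; (ii) 0.85 R_nwl + 1.5 R_nwt = 752.4 kip.
R_n = max = 763.6 kip [governs: (i)]; φR_n = 572.7 kip.

φR_n ≈ 573 kip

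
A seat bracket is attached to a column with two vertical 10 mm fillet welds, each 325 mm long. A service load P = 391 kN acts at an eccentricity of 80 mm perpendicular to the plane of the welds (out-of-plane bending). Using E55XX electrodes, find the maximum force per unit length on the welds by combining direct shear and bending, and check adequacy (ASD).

E55XX → F_EXX = 550 MPa.
L_w = 2 × 325 = 650 mm; section modulus (unit throat) S = 2 × L²/6 = 35210 mm².
Direct shear f_v = P/L_w = 391×10³/650 = 601.5 N/mm.
Moment M = P × e = 391×10³ × 80 = 31280000 N·mm; bending f_b = M/S = 888.4 N/mm.
f_max = √(f_v² + f_b²) = √(601.5² + 888.4²) = 1073 N/mm.
r_n/Ω = (1/2.0) × 0.6 × 550 × (0.707 × 10) = 1167 N/mm → adequate.

f_max ≈ 1070 N/mm; adequate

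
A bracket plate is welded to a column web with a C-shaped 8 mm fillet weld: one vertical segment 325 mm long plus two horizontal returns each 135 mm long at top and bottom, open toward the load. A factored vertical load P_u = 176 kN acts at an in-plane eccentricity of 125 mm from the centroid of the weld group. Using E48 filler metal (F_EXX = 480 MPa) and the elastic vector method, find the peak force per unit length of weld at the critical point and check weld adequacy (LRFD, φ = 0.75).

f_max ≈ 598 N/mm; adequate

Total weld length L_w = 595 mm. Treat welds as unit-width lines.
Centroid: x̄ = 2×135×67.5 / 595 = 30.63 mm from the vertical weld.
Polar moment about centroid: J = I_x + I_y = [325³/12 + 2×135×162.5²] + [325×30.63² + 2(135³/12 + 135×36.87²)] = 11070000 mm³.
Direct shear f_v = P/L_w = 176×10³ / 595 = 295.8 N/mm (vertical).
Torsion M = P·e = 176×10³ × 125 = 22000000 N·mm.
Critical point at (x, y) = (104.4, 162.5) from centroid. f_tx = M·y/J = 322.9 N/mm; f_ty = M·x/J = 207.4 N/mm.
Resultant f_max = √[f_tx² + (f_v + f_ty)²] = √[322.9² + (295.8 + 207.4)²] = 597.9 N/mm.
Capacity per unit length: φr_n = 0.75 × 0.6 × 480 × (0.707 × 8) = 1222 N/mm.
597.9 ≤ 1222 → adequate.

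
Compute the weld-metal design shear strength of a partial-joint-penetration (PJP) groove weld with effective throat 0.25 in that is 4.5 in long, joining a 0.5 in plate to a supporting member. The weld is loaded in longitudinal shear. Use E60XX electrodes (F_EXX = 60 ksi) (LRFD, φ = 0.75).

Effective throat (given) t_e = 0.25 in.
A_we = 0.25 × 4.5 = 1.125 in².
F_nw = 0.6 F_EXX = 36 ksi.
φR_n = 0.75 × 36 × 1.125 = 30.38 kip.

φR_n ≈ 30.4 kip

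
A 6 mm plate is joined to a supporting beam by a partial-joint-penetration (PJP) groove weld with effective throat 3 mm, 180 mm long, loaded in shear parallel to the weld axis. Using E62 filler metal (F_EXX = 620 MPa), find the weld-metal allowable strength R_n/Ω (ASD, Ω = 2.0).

Effective throat (given) t_e = 3 mm.
A_we = 3 × 180 = 540 mm².
F_nw = 0.6 F_EXX = 372 MPa.
R_n/Ω = (372 × 540) / 2.0 × 10⁻³ = 100.4 kN.

R_n/Ω ≈ 100 kN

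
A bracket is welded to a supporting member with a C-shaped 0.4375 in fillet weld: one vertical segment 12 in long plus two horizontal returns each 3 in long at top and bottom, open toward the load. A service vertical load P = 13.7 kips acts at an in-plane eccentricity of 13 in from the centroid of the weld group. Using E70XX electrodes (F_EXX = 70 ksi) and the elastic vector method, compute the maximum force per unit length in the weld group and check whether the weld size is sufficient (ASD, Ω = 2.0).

f_max ≈ 3.46 kip/in; adequate

Total weld length L_w = 18 in. Treat welds as unit-width lines.
Centroid: x̄ = 2×3×1.5 / 18 = 0.5 in from the vertical weld.
Polar moment about centroid: J = I_x + I_y = [12³/12 + 2×3×6²] + [12×0.5² + 2(3³/12 + 3×1²)] = 373.5 in³.
Direct shear f_v = P/L_w = 13.7 / 18 = 0.7611 kip/in (vertical).
Torsion M = P·e = 13.7 × 13 = 178.1 kip·in.
Critical point at (x, y) = (2.5, 6) from centroid. f_tx = M·y/J = 2.861 kip/in; f_ty = M·x/J = 1.192 kip/in.
Resultant f_max = √[f_tx² + (f_v + f_ty)²] = √[2.861² + (0.7611 + 1.192)²] = 3.464 kip/in.
Capacity per unit length: r_n/Ω = (1/2.0) × 0.6 × 70 × (0.707 × 0.4375) = 6.496 kip/in.
3.464 ≤ 6.496 → adequate.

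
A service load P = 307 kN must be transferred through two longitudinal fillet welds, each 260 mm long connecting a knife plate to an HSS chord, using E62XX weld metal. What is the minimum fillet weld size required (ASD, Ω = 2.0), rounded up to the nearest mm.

w = 5 mm

E62XX → F_EXX = 620 MPa.
Total weld length L = 520 mm.
Required throat t_e = P × Ω / (0.6 F_EXX × L) = 307 × 2.0 / (0.6 × 620 × 520 × 10⁻³) = 3.174 mm.
Required leg w = t_e / 0.707 = 4.49 mm → use 5 mm.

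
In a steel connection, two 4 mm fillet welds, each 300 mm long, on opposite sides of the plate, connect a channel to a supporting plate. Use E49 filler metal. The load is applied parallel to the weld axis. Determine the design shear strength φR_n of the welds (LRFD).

φR_n ≈ 374 kN

E49XX → F_EXX = 490 MPa.
Effective throat t_e = 0.707 × 4 = 2.828 mm.
Total length L = 600 mm; A_we = 2.828 × 600 = 1697 mm².
F_nw = 0.6 F_EXX = 0.6 × 490 = 294 MPa.
φR_n = 0.75 × 294 × 1697 × 10⁻³ = 374.1 kN.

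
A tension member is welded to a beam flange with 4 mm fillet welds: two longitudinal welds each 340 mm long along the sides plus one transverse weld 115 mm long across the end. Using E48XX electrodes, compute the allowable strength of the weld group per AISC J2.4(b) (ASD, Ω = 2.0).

R_n/Ω ≈ 324 kN

E48XX → F_EXX = 480 MPa.
t_e = 0.707 × 4 = 2.828 mm.
R_nwl = 0.6 × 480 × 2.828 × 680 × 10⁻³ = 553.8 kN (longitudinal, 2 welds).
R_nwt = 0.6 × 480 × 2.828 × 115 × 10⁻³ = 93.66 kN (transverse, base value).
(i) R_nwl + R_nwt = 647.5 kN; (ii) 0.85 R_nwl + 1.5 R_nwt = 611.3 kN.
R_n = max = 647.5 kN [governs: (i)]; R_n/Ω = 323.7 kN.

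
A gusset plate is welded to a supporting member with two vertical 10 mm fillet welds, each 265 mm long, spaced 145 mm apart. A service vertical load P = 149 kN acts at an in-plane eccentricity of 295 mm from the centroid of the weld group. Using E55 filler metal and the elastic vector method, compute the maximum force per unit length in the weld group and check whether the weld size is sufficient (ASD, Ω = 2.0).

f_max ≈ 1290 N/mm; NOT adequate

E55XX → F_EXX = 550 MPa.
Total weld length L_w = 530 mm. Treat welds as unit-width lines.
Polar moment about centroid: J = 2[d³/12 + d(b/2)²] = 2[265³/12 + 265×72.5²] = 5887000 mm³.
Direct shear f_v = P/L_w = 149×10³ / 530 = 281.1 N/mm (vertical).
Torsion M = P·e = 149×10³ × 295 = 43955000 N·mm.
Critical point at (x, y) = (72.5, 132.5) from centroid. f_tx = M·y/J = 989.2 N/mm; f_ty = M·x/J = 541.3 N/mm.
Resultant f_max = √[f_tx² + (f_v + f_ty)²] = √[989.2² + (281.1 + 541.3)²] = 1286 N/mm.
Capacity per unit length: r_n/Ω = (1/2.0) × 0.6 × 550 × (0.707 × 10) = 1167 N/mm.
1286 > 1167 → NOT adequate.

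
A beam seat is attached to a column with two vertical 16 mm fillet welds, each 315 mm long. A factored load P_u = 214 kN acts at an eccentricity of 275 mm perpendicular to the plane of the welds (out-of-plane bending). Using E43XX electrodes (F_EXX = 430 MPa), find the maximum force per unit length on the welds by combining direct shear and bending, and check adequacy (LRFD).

f_max ≈ 1810 N/mm; adequate

L_w = 2 × 315 = 630 mm; section modulus (unit throat) S = 2 × L²/6 = 33080 mm².
Direct shear f_v = P/L_w = 214×10³/630 = 339.7 N/mm.
Moment M = P × e = 214×10³ × 275 = 58850000 N·mm; bending f_b = M/S = 1779 N/mm.
f_max = √(f_v² + f_b²) = √(339.7² + 1779²) = 1811 N/mm.
φr_n = 0.75 × 0.6 × 430 × (0.707 × 16) = 2189 N/mm → adequate.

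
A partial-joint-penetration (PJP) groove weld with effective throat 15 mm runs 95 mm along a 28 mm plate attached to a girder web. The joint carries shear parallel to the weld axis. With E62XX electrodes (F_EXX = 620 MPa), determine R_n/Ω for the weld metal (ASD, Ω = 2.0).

Effective throat (given) t_e = 15 mm.
A_we = 15 × 95 = 1425 mm².
F_nw = 0.6 F_EXX = 372 MPa.
R_n/Ω = (372 × 1425) / 2.0 × 10⁻³ = 265.1 kN.

R_n/Ω ≈ 265 kN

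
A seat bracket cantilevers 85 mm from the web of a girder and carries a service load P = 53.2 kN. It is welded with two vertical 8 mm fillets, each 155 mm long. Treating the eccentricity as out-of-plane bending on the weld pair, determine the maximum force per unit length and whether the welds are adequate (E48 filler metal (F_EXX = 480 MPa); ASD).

f_max ≈ 590 N/mm; adequate

L_w = 2 × 155 = 310 mm; section modulus (unit throat) S = 2 × L²/6 = 8008 mm².
Direct shear f_v = P/L_w = 53.2×10³/310 = 171.6 N/mm.
Moment M = P × e = 53.2×10³ × 85 = 4522000 N·mm; bending f_b = M/S = 564.7 N/mm.
f_max = √(f_v² + f_b²) = √(171.6² + 564.7²) = 590.2 N/mm.
r_n/Ω = (1/2.0) × 0.6 × 480 × (0.707 × 8) = 814.5 N/mm → adequate.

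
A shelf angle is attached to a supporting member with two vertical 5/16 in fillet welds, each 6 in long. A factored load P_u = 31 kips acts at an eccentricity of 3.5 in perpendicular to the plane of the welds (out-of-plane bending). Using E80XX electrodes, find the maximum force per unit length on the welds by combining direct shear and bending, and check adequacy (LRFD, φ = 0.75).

f_max ≈ 9.4 kip/in; NOT adequate

E80XX → F_EXX = 80 ksi.
L_w = 2 × 6 = 12 in; section modulus (unit throat) S = 2 × L²/6 = 12 in².
Direct shear f_v = P/L_w = 31/12 = 2.583 kip/in.
Moment M = P × e = 31 × 3.5 = 108.5 kip·in; bending f_b = M/S = 9.042 kip/in.
f_max = √(f_v² + f_b²) = √(2.583² + 9.042²) = 9.403 kip/in.
φr_n = 0.75 × 0.6 × 80 × (0.707 × 0.3125) = 7.954 kip/in → NOT adequate.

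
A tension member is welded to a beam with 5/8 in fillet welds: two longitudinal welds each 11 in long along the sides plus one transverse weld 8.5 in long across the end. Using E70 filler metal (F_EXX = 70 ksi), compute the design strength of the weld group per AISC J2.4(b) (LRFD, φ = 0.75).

φR_n ≈ 438 kips

t_e = 0.707 × 0.625 = 0.4419 in.
R_nwl = 0.6 × 70 × 0.4419 × 22 = 408.3 kips (longitudinal, 2 welds).
R_nwt = 0.6 × 70 × 0.4419 × 8.5 = 157.7 kips (transverse, base value).
(i) R_nwl + R_nwt = 566 kips; (ii) 0.85 R_nwl + 1.5 R_nwt = 583.7 kips.
R_n = max = 583.7 kips [governs: (ii)]; φR_n = 437.8 kips.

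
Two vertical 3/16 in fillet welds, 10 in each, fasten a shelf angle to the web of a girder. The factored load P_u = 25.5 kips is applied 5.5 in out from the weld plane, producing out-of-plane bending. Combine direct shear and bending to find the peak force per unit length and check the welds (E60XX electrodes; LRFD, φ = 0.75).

f_max ≈ 4.4 kip/in; NOT adequate

E60XX → F_EXX = 60 ksi.
L_w = 2 × 10 = 20 in; section modulus (unit throat) S = 2 × L²/6 = 33.33 in².
Direct shear f_v = P/L_w = 25.5/20 = 1.275 kip/in.
Moment M = P × e = 25.5 × 5.5 = 140.25 kip·in; bending f_b = M/S = 4.207 kip/in.
f_max = √(f_v² + f_b²) = √(1.275² + 4.207²) = 4.396 kip/in.
φr_n = 0.75 × 0.6 × 60 × (0.707 × 0.1875) = 3.579 kip/in → NOT adequate.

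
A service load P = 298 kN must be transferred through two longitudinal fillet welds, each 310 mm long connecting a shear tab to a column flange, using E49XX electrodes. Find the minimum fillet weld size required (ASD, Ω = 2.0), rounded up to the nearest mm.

w = 5 mm

E49XX → F_EXX = 490 MPa.
Total weld length L = 620 mm.
Required throat t_e = P × Ω / (0.6 F_EXX × L) = 298 × 2.0 / (0.6 × 490 × 620 × 10⁻³) = 3.27 mm.
Required leg w = t_e / 0.707 = 4.625 mm → use 5 mm.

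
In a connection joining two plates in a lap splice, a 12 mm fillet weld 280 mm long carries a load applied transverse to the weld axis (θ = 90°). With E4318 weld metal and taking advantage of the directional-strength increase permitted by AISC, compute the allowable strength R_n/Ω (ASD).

R_n/Ω ≈ 460 kN

E43XX → F_EXX = 430 MPa.
t_e = 0.707 × 12 = 8.484 mm; A_we = 8.484 × 280 = 2376 mm².
Directional factor: 1.0 + 0.5 sin^1.5(90°) = 1.5.
F_nw = 0.6 × 430 × 1.5 = 387 MPa.
R_n/Ω = (387 × 2376) / 2.0 × 10⁻³ = 459.7 kN.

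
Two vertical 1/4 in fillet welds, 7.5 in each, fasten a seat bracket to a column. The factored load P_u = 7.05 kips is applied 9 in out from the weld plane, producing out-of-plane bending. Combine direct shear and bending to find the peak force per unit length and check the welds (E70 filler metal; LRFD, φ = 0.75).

E70XX → F_EXX = 70 ksi.
L_w = 2 × 7.5 = 15 in; section modulus (unit throat) S = 2 × L²/6 = 18.75 in².
Direct shear f_v = P/L_w = 7.05/15 = 0.47 kip/in.
Moment M = P × e = 7.05 × 9 = 63.45 kip·in; bending f_b = M/S = 3.384 kip/in.
f_max = √(f_v² + f_b²) = √(0.47² + 3.384²) = 3.416 kip/in.
φr_n = 0.75 × 0.6 × 70 × (0.707 × 0.25) = 5.568 kip/in → adequate.

f_max ≈ 3.42 kip/in; adequate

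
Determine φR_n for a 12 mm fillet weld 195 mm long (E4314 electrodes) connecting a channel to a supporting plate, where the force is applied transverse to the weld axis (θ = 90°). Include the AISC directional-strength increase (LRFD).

φR_n ≈ 480 kN

E43XX → F_EXX = 430 MPa.
t_e = 0.707 × 12 = 8.484 mm; A_we = 8.484 × 195 = 1654 mm².
Directional factor: 1.0 + 0.5 sin^1.5(90°) = 1.5.
F_nw = 0.6 × 430 × 1.5 = 387 MPa.
φR_n = 0.75 × 387 × 1654 × 10⁻³ = 480.2 kN.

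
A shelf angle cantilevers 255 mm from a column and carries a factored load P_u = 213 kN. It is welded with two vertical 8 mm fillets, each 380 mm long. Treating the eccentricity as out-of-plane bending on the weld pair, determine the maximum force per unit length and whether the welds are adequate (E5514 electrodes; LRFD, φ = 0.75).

f_max ≈ 1160 N/mm; adequate

E55XX → F_EXX = 550 MPa.
L_w = 2 × 380 = 760 mm; section modulus (unit throat) S = 2 × L²/6 = 48130 mm².
Direct shear f_v = P/L_w = 213×10³/760 = 280.3 N/mm.
Moment M = P × e = 213×10³ × 255 = 54315000 N·mm; bending f_b = M/S = 1128 N/mm.
f_max = √(f_v² + f_b²) = √(280.3² + 1128²) = 1163 N/mm.
φr_n = 0.75 × 0.6 × 550 × (0.707 × 8) = 1400 N/mm → adequate.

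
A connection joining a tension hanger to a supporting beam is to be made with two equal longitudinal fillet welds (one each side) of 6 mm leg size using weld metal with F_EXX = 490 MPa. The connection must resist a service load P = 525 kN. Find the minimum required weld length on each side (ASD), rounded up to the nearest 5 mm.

L = 425 mm on each side

Throat t_e = 0.707 × 6 = 4.242 mm.
r_n/Ω = (0.6 × 490 × 4.242) / 2.0 = 623.6 N/mm = 0.6236 kN/mm.
L_req = P / (r_n/Ω) = 525 / 0.6236 = 841.9 mm total.
Per side: 841.9 / 2 = 421 mm.
Round up → use L = 425 mm on each side.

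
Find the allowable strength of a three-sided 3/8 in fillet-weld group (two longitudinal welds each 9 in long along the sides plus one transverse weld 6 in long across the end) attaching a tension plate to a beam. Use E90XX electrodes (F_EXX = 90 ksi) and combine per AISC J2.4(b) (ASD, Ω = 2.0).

t_e = 0.707 × 0.375 = 0.2651 in.
R_nwl = 0.6 × 90 × 0.2651 × 18 = 257.7 kips (longitudinal, 2 welds).
R_nwt = 0.6 × 90 × 0.2651 × 6 = 85.9 kips (transverse, base value).
(i) R_nwl + R_nwt = 343.6 kips; (ii) 0.85 R_nwl + 1.5 R_nwt = 347.9 kips.
R_n = max = 347.9 kips [governs: (ii)]; R_n/Ω = 173.9 kips.

R_n/Ω ≈ 174 kips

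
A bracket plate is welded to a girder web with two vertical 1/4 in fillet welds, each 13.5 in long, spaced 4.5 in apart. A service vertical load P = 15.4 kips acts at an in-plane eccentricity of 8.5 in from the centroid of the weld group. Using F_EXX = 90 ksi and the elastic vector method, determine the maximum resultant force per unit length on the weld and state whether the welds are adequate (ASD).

f_max ≈ 1.96 kip/in; adequate

Total weld length L_w = 27 in. Treat welds as unit-width lines.
Polar moment about centroid: J = 2[d³/12 + d(b/2)²] = 2[13.5³/12 + 13.5×2.25²] = 546.8 in³.
Direct shear f_v = P/L_w = 15.4 / 27 = 0.5704 kip/in (vertical).
Torsion M = P·e = 15.4 × 8.5 = 130.9 kip·in.
Critical point at (x, y) = (2.25, 6.75) from centroid. f_tx = M·y/J = 1.616 kip/in; f_ty = M·x/J = 0.5387 kip/in.
Resultant f_max = √[f_tx² + (f_v + f_ty)²] = √[1.616² + (0.5704 + 0.5387)²] = 1.96 kip/in.
Capacity per unit length: r_n/Ω = (1/2.0) × 0.6 × 90 × (0.707 × 0.25) = 4.772 kip/in.
1.96 ≤ 4.772 → adequate.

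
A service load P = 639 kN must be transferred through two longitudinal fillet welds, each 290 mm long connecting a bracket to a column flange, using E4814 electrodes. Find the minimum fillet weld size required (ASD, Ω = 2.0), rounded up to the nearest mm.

w = 11 mm

E48XX → F_EXX = 480 MPa.
Total weld length L = 580 mm.
Required throat t_e = P × Ω / (0.6 F_EXX × L) = 639 × 2.0 / (0.6 × 480 × 580 × 10⁻³) = 7.651 mm.
Required leg w = t_e / 0.707 = 10.82 mm → use 11 mm.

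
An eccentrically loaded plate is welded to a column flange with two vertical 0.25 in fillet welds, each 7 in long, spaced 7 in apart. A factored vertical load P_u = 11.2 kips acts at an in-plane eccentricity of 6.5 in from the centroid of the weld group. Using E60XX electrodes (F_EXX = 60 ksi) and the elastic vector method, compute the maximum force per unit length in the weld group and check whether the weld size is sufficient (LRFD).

Total weld length L_w = 14 in. Treat welds as unit-width lines.
Polar moment about centroid: J = 2[d³/12 + d(b/2)²] = 2[7³/12 + 7×3.5²] = 228.7 in³.
Direct shear f_v = P/L_w = 11.2 / 14 = 0.8 kip/in (vertical).
Torsion M = P·e = 11.2 × 6.5 = 72.8 kip·in.
Critical point at (x, y) = (3.5, 3.5) from centroid. f_tx = M·y/J = 1.114 kip/in; f_ty = M·x/J = 1.114 kip/in.
Resultant f_max = √[f_tx² + (f_v + f_ty)²] = √[1.114² + (0.8 + 1.114)²] = 2.215 kip/in.
Capacity per unit length: φr_n = 0.75 × 0.6 × 60 × (0.707 × 0.25) = 4.772 kip/in.
2.215 ≤ 4.772 → adequate.

f_max ≈ 2.21 kip/in; adequate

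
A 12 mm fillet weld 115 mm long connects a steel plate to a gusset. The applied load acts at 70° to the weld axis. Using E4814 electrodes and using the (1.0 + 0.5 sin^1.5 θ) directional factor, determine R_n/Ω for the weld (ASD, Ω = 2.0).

E48XX → F_EXX = 480 MPa.
t_e = 0.707 × 12 = 8.484 mm; A_we = 8.484 × 115 = 975.7 mm².
Directional factor: 1.0 + 0.5 sin^1.5(70°) = 1.455.
F_nw = 0.6 × 480 × 1.455 = 419.2 MPa.
R_n/Ω = (419.2 × 975.7) / 2.0 × 10⁻³ = 204.5 kN.

R_n/Ω ≈ 204 kN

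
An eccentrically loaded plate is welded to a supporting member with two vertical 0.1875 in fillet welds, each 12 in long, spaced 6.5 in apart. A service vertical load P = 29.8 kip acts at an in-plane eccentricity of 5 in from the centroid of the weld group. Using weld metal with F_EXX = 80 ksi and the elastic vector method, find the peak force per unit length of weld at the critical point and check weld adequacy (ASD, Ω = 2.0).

f_max ≈ 2.7 kip/in; adequate

Total weld length L_w = 24 in. Treat welds as unit-width lines.
Polar moment about centroid: J = 2[d³/12 + d(b/2)²] = 2[12³/12 + 12×3.25²] = 541.5 in³.
Direct shear f_v = P/L_w = 29.8 / 24 = 1.242 kip/in (vertical).
Torsion M = P·e = 29.8 × 5 = 149 kip·in.
Critical point at (x, y) = (3.25, 6) from centroid. f_tx = M·y/J = 1.651 kip/in; f_ty = M·x/J = 0.8943 kip/in.
Resultant f_max = √[f_tx² + (f_v + f_ty)²] = √[1.651² + (1.242 + 0.8943)²] = 2.7 kip/in.
Capacity per unit length: r_n/Ω = (1/2.0) × 0.6 × 80 × (0.707 × 0.1875) = 3.181 kip/in.
2.7 ≤ 3.181 → adequate.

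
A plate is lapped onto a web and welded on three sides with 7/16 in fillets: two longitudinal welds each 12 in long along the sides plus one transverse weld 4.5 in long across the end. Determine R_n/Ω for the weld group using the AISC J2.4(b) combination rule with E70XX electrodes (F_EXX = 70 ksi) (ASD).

t_e = 0.707 × 0.4375 = 0.3093 in.
R_nwl = 0.6 × 70 × 0.3093 × 24 = 311.8 kip (longitudinal, 2 welds).
R_nwt = 0.6 × 70 × 0.3093 × 4.5 = 58.46 kip (transverse, base value).
(i) R_nwl + R_nwt = 370.2 kip; (ii) 0.85 R_nwl + 1.5 R_nwt = 352.7 kip.
R_n = max = 370.2 kip [governs: (i)]; R_n/Ω = 185.1 kip.

R_n/Ω ≈ 185 kip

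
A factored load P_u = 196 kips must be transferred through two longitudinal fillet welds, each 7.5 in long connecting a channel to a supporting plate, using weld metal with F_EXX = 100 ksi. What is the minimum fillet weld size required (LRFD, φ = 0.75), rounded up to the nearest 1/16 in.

w = 7/16 in

Total weld length L = 15 in.
Required throat t_e = P_u / (φ × 0.6 F_EXX × L) = 196 / (0.75 × 0.6 × 100 × 15) = 0.2904 in.
Required leg w = t_e / 0.707 = 0.4107 in → use 7/16 in.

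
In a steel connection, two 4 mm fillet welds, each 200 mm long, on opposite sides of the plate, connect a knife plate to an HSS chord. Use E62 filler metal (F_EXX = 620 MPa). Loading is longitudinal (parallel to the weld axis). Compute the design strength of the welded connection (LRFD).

φR_n ≈ 316 kN

Effective throat t_e = 0.707 × 4 = 2.828 mm.
Total length L = 400 mm; A_we = 2.828 × 400 = 1131 mm².
F_nw = 0.6 F_EXX = 0.6 × 620 = 372 MPa.
φR_n = 0.75 × 372 × 1131 × 10⁻³ = 315.6 kN.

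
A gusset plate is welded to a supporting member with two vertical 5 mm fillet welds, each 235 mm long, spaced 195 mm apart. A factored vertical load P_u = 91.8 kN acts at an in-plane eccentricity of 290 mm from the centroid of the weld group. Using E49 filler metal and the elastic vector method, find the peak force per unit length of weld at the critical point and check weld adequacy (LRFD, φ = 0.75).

f_max ≈ 753 N/mm; adequate

E49XX → F_EXX = 490 MPa.
Total weld length L_w = 470 mm. Treat welds as unit-width lines.
Polar moment about centroid: J = 2[d³/12 + d(b/2)²] = 2[235³/12 + 235×97.5²] = 6631000 mm³.
Direct shear f_v = P/L_w = 91.8×10³ / 470 = 195.3 N/mm (vertical).
Torsion M = P·e = 91.8×10³ × 290 = 26622000 N·mm.
Critical point at (x, y) = (97.5, 117.5) from centroid. f_tx = M·y/J = 471.7 N/mm; f_ty = M·x/J = 391.4 N/mm.
Resultant f_max = √[f_tx² + (f_v + f_ty)²] = √[471.7² + (195.3 + 391.4)²] = 752.9 N/mm.
Capacity per unit length: φr_n = 0.75 × 0.6 × 490 × (0.707 × 5) = 779.5 N/mm.
752.9 ≤ 779.5 → adequate.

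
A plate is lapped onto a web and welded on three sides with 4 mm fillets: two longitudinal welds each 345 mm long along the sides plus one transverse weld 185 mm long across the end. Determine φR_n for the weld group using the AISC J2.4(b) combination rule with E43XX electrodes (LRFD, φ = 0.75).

E43XX → F_EXX = 430 MPa.
t_e = 0.707 × 4 = 2.828 mm.
R_nwl = 0.6 × 430 × 2.828 × 690 × 10⁻³ = 503.4 kN (longitudinal, 2 welds).
R_nwt = 0.6 × 430 × 2.828 × 185 × 10⁻³ = 135 kN (transverse, base value).
(i) R_nwl + R_nwt = 638.4 kN; (ii) 0.85 R_nwl + 1.5 R_nwt = 630.4 kN.
R_n = max = 638.4 kN [governs: (i)]; φR_n = 478.8 kN.

φR_n ≈ 479 kN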